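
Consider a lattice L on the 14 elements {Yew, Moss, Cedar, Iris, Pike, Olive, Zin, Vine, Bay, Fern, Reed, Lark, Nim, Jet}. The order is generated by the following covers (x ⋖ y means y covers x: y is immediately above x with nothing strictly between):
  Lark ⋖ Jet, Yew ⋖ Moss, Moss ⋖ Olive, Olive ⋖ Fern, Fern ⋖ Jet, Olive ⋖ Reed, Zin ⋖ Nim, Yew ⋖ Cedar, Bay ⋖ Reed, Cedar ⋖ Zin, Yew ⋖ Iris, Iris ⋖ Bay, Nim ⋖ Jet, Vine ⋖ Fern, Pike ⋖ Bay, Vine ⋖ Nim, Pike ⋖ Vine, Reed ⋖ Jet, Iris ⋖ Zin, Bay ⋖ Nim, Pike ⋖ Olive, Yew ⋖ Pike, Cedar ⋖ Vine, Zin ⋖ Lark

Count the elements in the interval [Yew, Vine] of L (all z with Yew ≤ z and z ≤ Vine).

The interval [Yew, Vine] = {Cedar, Pike, Vine, Yew}, which has 4 elements.

4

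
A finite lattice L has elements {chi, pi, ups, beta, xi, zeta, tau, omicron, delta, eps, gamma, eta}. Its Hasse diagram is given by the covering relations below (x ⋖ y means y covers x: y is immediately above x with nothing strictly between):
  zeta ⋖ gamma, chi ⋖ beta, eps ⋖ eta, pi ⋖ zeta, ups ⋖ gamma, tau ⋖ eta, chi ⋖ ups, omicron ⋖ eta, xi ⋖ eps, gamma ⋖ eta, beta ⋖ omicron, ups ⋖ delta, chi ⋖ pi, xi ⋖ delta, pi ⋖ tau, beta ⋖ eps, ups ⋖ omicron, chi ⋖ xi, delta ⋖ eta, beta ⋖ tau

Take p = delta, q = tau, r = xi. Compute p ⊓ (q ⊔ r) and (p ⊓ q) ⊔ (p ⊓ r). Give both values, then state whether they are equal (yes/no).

q ⊔ r = eta, so p ⊓ (q ⊔ r) = delta ⊓ eta = delta.
p ⊓ q = chi and p ⊓ r = xi, so (p ⊓ q) ⊔ (p ⊓ r) = chi ⊔ xi = xi.
Equal: no.

delta; xi; no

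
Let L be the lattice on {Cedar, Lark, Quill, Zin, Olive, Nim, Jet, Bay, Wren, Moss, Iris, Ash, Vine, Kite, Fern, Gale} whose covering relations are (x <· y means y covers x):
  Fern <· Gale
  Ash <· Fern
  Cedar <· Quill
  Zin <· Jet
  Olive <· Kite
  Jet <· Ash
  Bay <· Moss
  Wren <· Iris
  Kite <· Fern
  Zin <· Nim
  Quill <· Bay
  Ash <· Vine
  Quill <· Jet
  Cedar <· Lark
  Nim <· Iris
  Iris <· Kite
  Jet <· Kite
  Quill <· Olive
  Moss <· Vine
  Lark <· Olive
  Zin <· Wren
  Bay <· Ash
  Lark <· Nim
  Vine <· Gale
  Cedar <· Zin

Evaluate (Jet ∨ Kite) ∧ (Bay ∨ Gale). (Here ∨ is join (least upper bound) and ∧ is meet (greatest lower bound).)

Kite

Jet ∨ Kite = Kite
Bay ∨ Gale = Gale
Kite ∧ Gale = Kite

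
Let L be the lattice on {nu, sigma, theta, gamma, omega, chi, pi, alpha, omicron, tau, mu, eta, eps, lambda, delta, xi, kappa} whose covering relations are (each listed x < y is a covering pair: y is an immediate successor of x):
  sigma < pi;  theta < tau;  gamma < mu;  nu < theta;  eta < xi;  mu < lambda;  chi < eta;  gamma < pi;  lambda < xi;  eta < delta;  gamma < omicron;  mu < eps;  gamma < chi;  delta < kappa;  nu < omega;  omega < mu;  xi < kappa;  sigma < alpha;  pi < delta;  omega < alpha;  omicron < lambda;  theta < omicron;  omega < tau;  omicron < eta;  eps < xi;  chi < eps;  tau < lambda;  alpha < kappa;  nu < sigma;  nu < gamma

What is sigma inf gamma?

Common lower bounds of {sigma, gamma}: nu.
The greatest among these is nu.

nu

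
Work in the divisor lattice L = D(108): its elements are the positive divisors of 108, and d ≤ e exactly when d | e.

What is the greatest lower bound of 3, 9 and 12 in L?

In the divisibility order, the meet is the greatest common divisor: gcd(3, 9, 12) = 3.

3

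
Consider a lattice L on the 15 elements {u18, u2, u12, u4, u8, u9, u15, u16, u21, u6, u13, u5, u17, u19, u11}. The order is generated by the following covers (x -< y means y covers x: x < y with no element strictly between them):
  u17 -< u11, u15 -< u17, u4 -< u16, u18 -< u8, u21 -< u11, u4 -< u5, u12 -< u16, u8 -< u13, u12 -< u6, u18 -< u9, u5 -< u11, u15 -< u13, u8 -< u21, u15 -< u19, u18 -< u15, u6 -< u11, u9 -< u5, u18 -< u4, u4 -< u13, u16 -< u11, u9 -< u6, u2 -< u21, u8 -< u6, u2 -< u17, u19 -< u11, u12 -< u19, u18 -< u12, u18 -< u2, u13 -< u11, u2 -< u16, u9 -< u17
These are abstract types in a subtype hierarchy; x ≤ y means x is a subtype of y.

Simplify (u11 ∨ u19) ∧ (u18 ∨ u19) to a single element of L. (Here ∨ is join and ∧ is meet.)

u19

u11 ∨ u19 = u11
u18 ∨ u19 = u19
u11 ∧ u19 = u19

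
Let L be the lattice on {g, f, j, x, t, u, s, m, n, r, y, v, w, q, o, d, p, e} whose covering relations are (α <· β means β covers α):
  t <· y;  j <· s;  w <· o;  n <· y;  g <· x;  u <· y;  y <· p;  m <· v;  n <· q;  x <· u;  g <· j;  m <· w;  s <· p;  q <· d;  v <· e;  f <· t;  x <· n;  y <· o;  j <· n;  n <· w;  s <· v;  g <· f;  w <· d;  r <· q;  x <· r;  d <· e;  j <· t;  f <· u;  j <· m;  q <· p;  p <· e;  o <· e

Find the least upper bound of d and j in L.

Common upper bounds of {d, j}: d, e.
The least among these is d.

d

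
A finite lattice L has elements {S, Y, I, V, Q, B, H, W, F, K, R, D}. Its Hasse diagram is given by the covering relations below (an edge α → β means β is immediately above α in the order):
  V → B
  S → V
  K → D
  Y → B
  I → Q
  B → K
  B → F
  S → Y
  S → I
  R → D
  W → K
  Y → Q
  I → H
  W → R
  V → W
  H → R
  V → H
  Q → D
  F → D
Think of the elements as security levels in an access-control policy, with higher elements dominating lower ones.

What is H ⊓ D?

H

Common lower bounds of {H, D}: H, I, S, V.
The greatest among these is H.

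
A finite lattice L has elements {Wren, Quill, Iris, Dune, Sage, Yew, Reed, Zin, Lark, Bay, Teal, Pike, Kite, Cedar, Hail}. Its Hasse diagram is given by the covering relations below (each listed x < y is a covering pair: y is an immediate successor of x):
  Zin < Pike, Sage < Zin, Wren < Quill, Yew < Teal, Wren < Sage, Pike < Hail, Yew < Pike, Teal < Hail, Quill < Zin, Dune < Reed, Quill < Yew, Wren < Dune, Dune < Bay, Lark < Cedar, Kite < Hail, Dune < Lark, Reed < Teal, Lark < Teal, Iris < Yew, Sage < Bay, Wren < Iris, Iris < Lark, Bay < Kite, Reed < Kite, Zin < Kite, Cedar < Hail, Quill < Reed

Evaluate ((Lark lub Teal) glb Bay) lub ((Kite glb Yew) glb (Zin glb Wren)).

Lark ∨ Teal = Teal
Teal ∧ Bay = Dune
Kite ∧ Yew = Quill
Zin ∧ Wren = Wren
Quill ∧ Wren = Wren
Dune ∨ Wren = Dune

Dune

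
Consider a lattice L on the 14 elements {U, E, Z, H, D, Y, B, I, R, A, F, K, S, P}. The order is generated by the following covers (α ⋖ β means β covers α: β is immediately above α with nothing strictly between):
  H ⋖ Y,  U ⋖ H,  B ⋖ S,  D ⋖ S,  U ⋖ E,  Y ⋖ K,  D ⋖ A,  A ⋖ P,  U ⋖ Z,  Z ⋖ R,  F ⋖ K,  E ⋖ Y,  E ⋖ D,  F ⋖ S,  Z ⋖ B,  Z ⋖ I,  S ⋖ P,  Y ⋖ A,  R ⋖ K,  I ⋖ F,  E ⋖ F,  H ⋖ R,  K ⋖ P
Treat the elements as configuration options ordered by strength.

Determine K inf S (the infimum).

F

Common lower bounds of {K, S}: E, F, I, U, Z.
The greatest among these is F.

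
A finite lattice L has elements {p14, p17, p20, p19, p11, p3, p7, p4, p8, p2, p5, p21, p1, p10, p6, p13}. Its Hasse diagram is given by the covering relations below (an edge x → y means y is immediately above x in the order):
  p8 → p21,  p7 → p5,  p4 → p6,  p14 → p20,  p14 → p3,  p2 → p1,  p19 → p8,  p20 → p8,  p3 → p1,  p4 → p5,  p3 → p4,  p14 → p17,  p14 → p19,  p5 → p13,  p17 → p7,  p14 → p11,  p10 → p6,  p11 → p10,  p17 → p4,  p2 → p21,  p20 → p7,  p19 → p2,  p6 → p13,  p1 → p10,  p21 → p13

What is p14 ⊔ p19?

p19

Common upper bounds of {p14, p19}: p1, p10, p13, p19, p2, p21, p6, p8.
The least among these is p19.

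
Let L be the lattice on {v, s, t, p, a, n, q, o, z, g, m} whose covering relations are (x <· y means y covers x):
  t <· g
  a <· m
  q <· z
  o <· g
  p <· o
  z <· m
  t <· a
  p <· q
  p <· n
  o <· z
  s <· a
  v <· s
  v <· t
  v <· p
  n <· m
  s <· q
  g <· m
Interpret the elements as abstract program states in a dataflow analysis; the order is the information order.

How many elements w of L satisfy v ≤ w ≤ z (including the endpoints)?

The interval [v, z] = {o, p, q, s, v, z}, which has 6 elements.

6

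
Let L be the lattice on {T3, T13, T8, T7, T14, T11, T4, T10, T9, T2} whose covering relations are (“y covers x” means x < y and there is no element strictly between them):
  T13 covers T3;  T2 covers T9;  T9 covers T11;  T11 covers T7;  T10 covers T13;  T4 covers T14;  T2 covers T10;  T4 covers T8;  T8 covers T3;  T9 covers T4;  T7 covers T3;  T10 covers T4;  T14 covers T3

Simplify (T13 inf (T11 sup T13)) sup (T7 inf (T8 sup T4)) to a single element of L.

T13

T11 ∨ T13 = T2
T13 ∧ T2 = T13
T8 ∨ T4 = T4
T7 ∧ T4 = T3
T13 ∨ T3 = T13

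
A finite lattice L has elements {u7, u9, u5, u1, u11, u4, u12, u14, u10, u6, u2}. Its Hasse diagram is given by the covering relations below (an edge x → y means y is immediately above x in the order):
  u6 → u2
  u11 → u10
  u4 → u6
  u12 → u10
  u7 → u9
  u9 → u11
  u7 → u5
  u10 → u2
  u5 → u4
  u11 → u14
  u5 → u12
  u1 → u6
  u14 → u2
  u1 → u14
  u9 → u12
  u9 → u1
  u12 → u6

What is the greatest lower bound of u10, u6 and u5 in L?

Common lower bounds of {u10, u6, u5}: u5, u7.
The greatest among these is u5.

u5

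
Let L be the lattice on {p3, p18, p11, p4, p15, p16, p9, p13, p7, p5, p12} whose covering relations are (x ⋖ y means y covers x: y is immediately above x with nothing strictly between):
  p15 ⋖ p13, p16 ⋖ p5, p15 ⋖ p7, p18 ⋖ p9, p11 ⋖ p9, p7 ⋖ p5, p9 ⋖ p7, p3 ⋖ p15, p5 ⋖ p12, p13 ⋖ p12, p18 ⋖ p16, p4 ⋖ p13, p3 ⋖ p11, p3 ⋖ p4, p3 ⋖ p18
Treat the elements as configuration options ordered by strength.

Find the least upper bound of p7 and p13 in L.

p12

Common upper bounds of {p7, p13}: p12.
The least among these is p12.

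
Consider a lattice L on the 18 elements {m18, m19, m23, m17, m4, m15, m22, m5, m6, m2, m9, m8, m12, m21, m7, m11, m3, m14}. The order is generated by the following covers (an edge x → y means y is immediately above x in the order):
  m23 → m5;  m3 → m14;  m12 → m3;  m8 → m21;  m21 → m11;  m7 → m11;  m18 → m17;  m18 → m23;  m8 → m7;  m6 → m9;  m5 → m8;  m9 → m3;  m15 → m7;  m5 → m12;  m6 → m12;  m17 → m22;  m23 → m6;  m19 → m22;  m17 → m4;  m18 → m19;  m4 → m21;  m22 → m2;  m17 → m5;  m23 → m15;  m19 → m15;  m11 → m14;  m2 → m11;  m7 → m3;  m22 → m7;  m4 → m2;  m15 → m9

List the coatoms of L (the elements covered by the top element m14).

m11, m3

The coatoms are exactly the elements covered by m14: m11, m3.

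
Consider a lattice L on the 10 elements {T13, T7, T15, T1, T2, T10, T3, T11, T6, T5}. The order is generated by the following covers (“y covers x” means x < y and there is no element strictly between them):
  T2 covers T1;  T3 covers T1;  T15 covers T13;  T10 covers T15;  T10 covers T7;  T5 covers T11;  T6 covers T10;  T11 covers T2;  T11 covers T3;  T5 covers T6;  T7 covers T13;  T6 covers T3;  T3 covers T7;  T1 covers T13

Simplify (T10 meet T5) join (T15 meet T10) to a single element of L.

T10

T10 ∧ T5 = T10
T15 ∧ T10 = T15
T10 ∨ T15 = T10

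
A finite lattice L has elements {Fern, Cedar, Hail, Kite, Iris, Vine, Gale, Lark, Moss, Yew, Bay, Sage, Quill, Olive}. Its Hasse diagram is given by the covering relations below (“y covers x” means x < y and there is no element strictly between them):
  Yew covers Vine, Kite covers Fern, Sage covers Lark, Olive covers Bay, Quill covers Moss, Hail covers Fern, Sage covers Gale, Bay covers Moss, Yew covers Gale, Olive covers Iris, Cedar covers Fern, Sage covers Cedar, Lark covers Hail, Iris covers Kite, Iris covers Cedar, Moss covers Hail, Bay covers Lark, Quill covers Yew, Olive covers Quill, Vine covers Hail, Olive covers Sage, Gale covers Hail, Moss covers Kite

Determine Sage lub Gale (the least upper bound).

Sage

Common upper bounds of {Sage, Gale}: Olive, Sage.
The least among these is Sage.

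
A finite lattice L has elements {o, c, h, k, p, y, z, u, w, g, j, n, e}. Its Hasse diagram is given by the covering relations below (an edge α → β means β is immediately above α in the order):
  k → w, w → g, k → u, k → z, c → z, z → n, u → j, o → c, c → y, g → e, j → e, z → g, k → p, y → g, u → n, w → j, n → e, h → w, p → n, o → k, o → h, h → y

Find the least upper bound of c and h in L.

Common upper bounds of {c, h}: e, g, y.
The least among these is y.

y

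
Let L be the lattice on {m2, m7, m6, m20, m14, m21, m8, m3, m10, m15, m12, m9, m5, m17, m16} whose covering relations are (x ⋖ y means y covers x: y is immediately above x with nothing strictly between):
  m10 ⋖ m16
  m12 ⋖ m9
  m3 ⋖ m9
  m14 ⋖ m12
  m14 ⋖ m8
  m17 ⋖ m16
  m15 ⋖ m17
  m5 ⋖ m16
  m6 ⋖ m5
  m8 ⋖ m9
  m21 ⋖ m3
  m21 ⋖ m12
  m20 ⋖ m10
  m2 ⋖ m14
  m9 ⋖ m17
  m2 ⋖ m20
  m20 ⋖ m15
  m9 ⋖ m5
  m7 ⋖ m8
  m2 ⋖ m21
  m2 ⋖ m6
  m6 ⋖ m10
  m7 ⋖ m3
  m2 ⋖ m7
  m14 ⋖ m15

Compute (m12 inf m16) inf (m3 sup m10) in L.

m12 ∧ m16 = m12
m3 ∨ m10 = m16
m12 ∧ m16 = m12

m12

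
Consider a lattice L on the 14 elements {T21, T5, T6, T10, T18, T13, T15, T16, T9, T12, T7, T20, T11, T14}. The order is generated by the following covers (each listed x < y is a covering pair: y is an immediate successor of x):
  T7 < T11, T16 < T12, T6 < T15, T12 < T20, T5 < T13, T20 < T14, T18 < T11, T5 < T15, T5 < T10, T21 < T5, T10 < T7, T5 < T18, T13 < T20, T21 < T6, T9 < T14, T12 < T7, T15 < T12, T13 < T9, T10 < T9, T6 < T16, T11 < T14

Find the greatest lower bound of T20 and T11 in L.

T12

Common lower bounds of {T20, T11}: T12, T15, T16, T21, T5, T6.
The greatest among these is T12.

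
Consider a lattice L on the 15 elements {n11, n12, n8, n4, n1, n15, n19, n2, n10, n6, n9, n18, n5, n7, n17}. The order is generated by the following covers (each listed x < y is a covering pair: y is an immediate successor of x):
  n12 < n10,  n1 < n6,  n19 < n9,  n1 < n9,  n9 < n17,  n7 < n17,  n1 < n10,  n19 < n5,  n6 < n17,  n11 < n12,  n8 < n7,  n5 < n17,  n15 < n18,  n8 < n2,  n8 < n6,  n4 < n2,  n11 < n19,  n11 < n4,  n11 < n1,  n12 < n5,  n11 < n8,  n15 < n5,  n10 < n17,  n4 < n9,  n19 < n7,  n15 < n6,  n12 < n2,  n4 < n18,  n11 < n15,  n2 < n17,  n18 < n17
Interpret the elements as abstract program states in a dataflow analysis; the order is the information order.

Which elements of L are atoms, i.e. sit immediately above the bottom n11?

The atoms are exactly the elements that cover n11: n1, n12, n15, n19, n4, n8.

n1, n12, n15, n19, n4, n8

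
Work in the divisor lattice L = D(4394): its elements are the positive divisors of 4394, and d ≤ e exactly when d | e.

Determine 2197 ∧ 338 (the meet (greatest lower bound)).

169

In the divisibility order, the meet is the greatest common divisor: gcd(2197, 338) = 169.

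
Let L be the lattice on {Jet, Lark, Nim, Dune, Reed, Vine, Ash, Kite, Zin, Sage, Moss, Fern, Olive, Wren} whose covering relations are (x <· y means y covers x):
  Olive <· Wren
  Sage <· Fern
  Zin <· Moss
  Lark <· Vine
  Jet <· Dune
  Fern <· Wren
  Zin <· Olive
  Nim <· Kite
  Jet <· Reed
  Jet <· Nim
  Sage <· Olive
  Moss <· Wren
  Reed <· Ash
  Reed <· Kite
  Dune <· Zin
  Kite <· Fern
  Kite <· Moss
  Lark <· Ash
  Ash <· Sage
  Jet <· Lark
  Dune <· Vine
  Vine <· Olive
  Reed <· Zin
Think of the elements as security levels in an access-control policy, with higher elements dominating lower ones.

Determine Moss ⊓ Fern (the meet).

Kite

Common lower bounds of {Moss, Fern}: Jet, Kite, Nim, Reed.
The greatest among these is Kite.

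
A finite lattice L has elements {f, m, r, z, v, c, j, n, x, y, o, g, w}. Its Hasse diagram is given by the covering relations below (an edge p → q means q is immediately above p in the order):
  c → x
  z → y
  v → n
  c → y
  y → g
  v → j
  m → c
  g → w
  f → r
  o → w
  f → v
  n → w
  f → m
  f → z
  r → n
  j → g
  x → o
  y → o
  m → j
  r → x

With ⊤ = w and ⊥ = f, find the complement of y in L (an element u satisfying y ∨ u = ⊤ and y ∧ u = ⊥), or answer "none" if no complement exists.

n

Need u with y ∨ u = w and y ∧ u = f.
Checking each element gives: n.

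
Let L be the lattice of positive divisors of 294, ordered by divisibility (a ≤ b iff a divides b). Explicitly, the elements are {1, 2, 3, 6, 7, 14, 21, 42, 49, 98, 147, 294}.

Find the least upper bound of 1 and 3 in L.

In the divisibility order, the join is the least common multiple: lcm(1, 3) = 3.

3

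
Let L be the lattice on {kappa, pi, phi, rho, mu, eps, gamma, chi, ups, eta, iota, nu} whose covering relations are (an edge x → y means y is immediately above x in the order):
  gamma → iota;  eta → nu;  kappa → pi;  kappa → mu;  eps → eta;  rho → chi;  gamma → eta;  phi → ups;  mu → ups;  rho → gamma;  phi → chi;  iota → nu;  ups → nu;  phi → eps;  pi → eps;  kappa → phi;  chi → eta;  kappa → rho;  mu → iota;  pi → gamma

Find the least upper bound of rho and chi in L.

chi

Common upper bounds of {rho, chi}: chi, eta, nu.
The least among these is chi.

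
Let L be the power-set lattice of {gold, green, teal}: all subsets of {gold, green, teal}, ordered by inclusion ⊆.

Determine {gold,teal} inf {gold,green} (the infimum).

{gold}

Under ⊆, meet is intersection: {gold,teal} ∩ {gold,green} = {gold}.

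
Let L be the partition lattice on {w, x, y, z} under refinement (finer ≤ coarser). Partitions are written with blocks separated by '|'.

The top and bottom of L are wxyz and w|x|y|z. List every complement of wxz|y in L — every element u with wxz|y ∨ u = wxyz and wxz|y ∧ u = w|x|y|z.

Need u with wxz|y ∨ u = wxyz and wxz|y ∧ u = w|x|y|z.
Checking each element gives: wy|x|z, w|xy|z, w|x|yz.

wy|x|z, w|xy|z, w|x|yz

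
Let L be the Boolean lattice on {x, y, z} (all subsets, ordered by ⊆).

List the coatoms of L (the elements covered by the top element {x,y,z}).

The coatoms are exactly the elements covered by {x,y,z}: {x,y}, {x,z}, {y,z}.

{x,y}, {x,z}, {y,z}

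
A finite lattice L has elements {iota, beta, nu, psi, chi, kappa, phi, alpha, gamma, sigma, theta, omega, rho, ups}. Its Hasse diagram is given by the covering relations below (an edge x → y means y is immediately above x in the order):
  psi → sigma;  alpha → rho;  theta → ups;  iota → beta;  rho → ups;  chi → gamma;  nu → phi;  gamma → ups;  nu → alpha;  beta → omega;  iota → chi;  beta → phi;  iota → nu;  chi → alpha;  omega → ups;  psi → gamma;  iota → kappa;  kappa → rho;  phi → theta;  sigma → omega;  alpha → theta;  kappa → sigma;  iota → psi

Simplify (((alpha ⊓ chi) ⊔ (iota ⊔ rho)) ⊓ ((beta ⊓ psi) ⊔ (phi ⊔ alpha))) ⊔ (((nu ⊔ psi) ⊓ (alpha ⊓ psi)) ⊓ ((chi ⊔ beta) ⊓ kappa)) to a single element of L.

alpha

alpha ∧ chi = chi
iota ∨ rho = rho
chi ∨ rho = rho
beta ∧ psi = iota
phi ∨ alpha = theta
iota ∨ theta = theta
rho ∧ theta = alpha
nu ∨ psi = ups
alpha ∧ psi = iota
ups ∧ iota = iota
chi ∨ beta = theta
theta ∧ kappa = iota
iota ∧ iota = iota
alpha ∨ iota = alpha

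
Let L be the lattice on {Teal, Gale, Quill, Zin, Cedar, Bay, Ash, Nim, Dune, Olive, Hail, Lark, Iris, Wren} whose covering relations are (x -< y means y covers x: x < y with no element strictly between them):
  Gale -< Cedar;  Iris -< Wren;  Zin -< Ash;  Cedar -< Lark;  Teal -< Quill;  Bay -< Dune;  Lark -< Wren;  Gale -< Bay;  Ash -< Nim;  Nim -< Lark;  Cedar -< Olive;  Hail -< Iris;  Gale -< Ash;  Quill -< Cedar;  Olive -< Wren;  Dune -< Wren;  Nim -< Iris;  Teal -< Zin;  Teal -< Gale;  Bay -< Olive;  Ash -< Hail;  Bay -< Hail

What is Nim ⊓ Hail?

Common lower bounds of {Nim, Hail}: Ash, Gale, Teal, Zin.
The greatest among these is Ash.

Ash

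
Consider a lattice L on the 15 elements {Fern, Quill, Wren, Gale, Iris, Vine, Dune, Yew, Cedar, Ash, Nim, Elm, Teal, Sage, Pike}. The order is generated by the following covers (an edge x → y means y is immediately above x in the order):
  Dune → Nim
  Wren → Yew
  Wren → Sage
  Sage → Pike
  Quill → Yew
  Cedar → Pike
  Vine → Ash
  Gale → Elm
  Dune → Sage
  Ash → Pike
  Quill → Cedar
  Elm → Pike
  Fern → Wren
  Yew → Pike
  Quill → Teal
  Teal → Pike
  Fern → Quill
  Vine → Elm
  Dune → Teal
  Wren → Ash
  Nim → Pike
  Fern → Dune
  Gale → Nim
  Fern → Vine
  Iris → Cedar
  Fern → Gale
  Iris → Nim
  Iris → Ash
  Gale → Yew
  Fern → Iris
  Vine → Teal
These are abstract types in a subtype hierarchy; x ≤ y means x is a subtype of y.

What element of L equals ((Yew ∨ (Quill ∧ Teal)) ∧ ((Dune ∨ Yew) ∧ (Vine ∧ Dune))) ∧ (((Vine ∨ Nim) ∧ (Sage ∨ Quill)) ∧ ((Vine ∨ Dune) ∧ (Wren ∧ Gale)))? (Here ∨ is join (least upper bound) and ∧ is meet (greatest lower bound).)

Quill ∧ Teal = Quill
Yew ∨ Quill = Yew
Dune ∨ Yew = Pike
Vine ∧ Dune = Fern
Pike ∧ Fern = Fern
Yew ∧ Fern = Fern
Vine ∨ Nim = Pike
Sage ∨ Quill = Pike
Pike ∧ Pike = Pike
Vine ∨ Dune = Teal
Wren ∧ Gale = Fern
Teal ∧ Fern = Fern
Pike ∧ Fern = Fern
Fern ∧ Fern = Fern

Fern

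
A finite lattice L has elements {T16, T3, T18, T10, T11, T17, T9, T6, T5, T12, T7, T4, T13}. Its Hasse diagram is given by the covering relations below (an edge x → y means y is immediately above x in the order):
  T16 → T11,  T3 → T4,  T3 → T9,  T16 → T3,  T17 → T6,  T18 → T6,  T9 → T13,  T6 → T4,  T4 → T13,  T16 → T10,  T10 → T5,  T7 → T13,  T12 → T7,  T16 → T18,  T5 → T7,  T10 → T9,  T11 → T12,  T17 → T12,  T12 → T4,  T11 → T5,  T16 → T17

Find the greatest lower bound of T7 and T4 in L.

Common lower bounds of {T7, T4}: T11, T12, T16, T17.
The greatest among these is T12.

T12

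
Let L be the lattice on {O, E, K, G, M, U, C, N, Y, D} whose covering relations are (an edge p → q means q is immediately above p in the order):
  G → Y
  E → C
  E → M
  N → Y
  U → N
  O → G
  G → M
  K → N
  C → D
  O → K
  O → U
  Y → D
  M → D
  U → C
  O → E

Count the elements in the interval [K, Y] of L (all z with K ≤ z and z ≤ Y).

3

The interval [K, Y] = {K, N, Y}, which has 3 elements.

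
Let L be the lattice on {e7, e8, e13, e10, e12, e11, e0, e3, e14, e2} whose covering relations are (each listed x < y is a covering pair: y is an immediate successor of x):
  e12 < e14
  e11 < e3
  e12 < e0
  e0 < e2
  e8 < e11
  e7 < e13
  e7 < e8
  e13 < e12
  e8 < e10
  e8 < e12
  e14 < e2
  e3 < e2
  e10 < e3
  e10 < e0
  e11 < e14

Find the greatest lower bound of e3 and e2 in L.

Common lower bounds of {e3, e2}: e10, e11, e3, e7, e8.
The greatest among these is e3.

e3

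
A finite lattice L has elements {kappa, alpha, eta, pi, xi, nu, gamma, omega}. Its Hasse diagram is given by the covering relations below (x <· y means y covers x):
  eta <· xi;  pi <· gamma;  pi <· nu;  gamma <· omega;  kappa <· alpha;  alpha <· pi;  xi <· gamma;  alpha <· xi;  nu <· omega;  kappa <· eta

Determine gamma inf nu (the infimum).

Common lower bounds of {gamma, nu}: alpha, kappa, pi.
The greatest among these is pi.

pi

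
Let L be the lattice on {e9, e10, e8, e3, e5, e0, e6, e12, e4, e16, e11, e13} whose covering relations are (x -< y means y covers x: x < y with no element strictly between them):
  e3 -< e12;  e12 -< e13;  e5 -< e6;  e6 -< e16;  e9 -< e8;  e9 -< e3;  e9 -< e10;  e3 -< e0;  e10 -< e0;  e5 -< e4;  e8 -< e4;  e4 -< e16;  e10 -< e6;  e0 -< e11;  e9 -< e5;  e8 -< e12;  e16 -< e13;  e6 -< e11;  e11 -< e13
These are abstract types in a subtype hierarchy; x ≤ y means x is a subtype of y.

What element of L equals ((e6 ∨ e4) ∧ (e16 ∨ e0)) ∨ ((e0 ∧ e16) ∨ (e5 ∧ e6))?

e6 ∨ e4 = e16
e16 ∨ e0 = e13
e16 ∧ e13 = e16
e0 ∧ e16 = e10
e5 ∧ e6 = e5
e10 ∨ e5 = e6
e16 ∨ e6 = e16

e16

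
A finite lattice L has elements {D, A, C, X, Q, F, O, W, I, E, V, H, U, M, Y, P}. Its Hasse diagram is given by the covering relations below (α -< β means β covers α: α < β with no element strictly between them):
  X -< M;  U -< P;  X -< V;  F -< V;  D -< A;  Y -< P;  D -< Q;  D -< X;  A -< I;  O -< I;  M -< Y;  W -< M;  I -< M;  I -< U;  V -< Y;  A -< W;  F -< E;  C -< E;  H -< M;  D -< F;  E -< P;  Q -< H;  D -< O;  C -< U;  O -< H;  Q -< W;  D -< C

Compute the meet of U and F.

Common lower bounds of {U, F}: D.
The greatest among these is D.

D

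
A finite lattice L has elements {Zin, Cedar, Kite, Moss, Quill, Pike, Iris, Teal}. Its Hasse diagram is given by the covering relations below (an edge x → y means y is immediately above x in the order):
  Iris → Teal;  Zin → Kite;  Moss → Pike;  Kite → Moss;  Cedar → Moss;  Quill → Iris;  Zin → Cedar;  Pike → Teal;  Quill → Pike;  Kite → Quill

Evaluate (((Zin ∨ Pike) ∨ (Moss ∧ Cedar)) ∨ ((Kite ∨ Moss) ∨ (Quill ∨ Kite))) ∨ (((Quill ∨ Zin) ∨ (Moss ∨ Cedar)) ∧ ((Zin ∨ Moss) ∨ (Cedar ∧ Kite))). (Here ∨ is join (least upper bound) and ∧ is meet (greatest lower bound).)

Zin ∨ Pike = Pike
Moss ∧ Cedar = Cedar
Pike ∨ Cedar = Pike
Kite ∨ Moss = Moss
Quill ∨ Kite = Quill
Moss ∨ Quill = Pike
Pike ∨ Pike = Pike
Quill ∨ Zin = Quill
Moss ∨ Cedar = Moss
Quill ∨ Moss = Pike
Zin ∨ Moss = Moss
Cedar ∧ Kite = Zin
Moss ∨ Zin = Moss
Pike ∧ Moss = Moss
Pike ∨ Moss = Pike

Pike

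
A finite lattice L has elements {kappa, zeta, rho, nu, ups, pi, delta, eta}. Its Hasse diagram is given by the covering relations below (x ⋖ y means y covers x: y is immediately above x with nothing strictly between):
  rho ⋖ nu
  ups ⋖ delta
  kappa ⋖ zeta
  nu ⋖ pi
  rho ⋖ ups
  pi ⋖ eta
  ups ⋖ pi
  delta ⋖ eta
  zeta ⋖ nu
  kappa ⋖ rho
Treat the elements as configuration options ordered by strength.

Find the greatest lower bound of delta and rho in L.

rho

Common lower bounds of {delta, rho}: kappa, rho.
The greatest among these is rho.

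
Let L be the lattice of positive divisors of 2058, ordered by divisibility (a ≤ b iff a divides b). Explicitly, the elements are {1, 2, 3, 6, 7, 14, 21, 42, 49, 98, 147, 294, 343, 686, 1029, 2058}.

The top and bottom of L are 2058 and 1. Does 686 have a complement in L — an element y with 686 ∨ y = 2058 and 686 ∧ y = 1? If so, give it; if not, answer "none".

Need y with 686 ∨ y = 2058 and 686 ∧ y = 1.
Checking each element gives: 3.

3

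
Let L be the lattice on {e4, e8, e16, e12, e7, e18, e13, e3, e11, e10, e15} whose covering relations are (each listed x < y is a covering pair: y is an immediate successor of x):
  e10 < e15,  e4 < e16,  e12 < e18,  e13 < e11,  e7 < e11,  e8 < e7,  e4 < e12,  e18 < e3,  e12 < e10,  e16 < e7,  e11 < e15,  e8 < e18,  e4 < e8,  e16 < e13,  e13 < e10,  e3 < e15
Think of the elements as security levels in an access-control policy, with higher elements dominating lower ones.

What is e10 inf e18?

Common lower bounds of {e10, e18}: e12, e4.
The greatest among these is e12.

e12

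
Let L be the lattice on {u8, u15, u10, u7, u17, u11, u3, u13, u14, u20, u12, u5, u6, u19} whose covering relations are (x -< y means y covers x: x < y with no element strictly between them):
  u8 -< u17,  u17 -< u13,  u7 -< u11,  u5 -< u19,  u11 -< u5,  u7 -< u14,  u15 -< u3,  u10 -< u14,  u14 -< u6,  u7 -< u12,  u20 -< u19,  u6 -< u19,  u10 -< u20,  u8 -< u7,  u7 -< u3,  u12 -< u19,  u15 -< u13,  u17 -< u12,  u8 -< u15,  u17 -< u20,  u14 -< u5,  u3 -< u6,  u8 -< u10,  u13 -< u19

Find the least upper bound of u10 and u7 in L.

u14

Common upper bounds of {u10, u7}: u14, u19, u5, u6.
The least among these is u14.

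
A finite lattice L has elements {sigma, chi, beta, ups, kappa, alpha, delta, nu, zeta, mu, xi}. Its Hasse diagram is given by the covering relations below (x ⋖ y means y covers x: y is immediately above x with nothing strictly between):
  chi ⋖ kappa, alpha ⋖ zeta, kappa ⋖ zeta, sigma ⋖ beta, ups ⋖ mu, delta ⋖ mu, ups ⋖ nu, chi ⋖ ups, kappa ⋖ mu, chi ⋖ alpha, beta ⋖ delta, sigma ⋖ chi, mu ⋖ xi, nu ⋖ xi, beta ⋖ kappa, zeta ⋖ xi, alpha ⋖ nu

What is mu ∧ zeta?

Common lower bounds of {mu, zeta}: beta, chi, kappa, sigma.
The greatest among these is kappa.

kappa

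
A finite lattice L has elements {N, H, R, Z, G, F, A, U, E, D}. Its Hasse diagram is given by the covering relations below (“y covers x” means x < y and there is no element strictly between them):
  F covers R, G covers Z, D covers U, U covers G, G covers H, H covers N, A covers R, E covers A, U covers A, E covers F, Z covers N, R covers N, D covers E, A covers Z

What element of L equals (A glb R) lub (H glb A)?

R

A ∧ R = R
H ∧ A = N
R ∨ N = R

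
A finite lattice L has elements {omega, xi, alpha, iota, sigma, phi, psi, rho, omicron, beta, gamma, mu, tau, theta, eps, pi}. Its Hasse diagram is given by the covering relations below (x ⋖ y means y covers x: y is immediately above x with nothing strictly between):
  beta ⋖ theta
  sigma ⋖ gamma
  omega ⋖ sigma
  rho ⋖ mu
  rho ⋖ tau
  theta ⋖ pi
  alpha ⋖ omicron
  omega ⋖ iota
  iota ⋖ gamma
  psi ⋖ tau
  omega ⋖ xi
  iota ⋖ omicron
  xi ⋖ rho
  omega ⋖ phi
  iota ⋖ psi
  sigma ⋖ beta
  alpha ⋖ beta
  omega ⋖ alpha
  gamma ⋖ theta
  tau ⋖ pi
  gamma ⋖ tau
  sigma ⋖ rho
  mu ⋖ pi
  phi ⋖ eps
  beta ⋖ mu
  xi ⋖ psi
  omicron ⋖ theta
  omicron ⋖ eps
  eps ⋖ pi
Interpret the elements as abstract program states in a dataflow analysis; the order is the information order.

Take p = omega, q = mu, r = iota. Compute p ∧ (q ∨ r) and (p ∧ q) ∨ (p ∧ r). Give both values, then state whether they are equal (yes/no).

q ∨ r = pi, so p ∧ (q ∨ r) = omega ∧ pi = omega.
p ∧ q = omega and p ∧ r = omega, so (p ∧ q) ∨ (p ∧ r) = omega ∨ omega = omega.
Equal: yes.

omega; omega; yes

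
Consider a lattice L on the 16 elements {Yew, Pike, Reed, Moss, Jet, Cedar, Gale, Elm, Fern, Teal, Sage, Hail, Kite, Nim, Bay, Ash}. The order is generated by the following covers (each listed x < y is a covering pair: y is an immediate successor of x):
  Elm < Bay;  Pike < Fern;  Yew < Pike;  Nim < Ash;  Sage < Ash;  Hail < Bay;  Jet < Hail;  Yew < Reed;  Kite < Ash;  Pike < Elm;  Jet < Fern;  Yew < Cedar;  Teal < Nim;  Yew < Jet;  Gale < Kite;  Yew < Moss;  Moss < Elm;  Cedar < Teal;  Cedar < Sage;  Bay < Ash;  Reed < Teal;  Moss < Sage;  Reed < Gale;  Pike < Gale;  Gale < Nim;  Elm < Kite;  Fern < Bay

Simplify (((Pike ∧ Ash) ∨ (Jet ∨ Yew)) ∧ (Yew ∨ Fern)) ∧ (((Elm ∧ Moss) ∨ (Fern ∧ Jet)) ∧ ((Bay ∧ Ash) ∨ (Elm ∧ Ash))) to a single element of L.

Pike ∧ Ash = Pike
Jet ∨ Yew = Jet
Pike ∨ Jet = Fern
Yew ∨ Fern = Fern
Fern ∧ Fern = Fern
Elm ∧ Moss = Moss
Fern ∧ Jet = Jet
Moss ∨ Jet = Bay
Bay ∧ Ash = Bay
Elm ∧ Ash = Elm
Bay ∨ Elm = Bay
Bay ∧ Bay = Bay
Fern ∧ Bay = Fern

Fern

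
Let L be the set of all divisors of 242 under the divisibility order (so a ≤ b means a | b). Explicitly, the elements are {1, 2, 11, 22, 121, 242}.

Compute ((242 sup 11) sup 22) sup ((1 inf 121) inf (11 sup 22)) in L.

242 ∨ 11 = 242
242 ∨ 22 = 242
1 ∧ 121 = 1
11 ∨ 22 = 22
1 ∧ 22 = 1
242 ∨ 1 = 242

242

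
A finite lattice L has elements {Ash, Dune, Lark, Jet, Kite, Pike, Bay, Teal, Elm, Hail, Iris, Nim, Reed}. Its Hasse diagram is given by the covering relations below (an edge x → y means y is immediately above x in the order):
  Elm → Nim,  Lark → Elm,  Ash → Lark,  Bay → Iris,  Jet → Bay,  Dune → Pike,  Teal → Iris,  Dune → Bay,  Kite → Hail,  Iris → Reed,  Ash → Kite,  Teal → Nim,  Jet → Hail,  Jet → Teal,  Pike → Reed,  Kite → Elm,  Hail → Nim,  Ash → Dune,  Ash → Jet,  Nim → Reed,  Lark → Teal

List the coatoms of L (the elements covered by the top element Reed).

The coatoms are exactly the elements covered by Reed: Iris, Nim, Pike.

Iris, Nim, Pike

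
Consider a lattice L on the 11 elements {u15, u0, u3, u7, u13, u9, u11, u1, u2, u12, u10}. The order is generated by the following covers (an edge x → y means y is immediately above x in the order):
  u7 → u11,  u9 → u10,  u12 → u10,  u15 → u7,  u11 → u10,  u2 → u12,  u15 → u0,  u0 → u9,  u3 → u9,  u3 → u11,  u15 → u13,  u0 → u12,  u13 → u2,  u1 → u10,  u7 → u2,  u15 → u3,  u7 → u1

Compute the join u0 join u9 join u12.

Common upper bounds of {u0, u9, u12}: u10.
The least among these is u10.

u10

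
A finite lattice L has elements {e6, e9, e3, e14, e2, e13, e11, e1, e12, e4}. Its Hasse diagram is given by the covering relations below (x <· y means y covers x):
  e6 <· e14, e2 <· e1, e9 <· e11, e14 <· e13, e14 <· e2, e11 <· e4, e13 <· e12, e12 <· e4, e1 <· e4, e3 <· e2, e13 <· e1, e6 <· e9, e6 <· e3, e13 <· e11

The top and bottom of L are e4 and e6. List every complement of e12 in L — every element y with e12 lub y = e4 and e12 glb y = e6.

e3, e9

Need y with e12 ∨ y = e4 and e12 ∧ y = e6.
Checking each element gives: e3, e9.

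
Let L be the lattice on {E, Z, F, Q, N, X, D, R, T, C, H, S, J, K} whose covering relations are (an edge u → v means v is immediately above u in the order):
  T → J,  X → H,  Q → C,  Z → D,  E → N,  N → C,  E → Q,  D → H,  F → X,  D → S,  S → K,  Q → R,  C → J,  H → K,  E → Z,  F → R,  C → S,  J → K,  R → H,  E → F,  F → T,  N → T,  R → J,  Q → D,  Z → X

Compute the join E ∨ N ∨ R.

Common upper bounds of {E, N, R}: J, K.
The least among these is J.

J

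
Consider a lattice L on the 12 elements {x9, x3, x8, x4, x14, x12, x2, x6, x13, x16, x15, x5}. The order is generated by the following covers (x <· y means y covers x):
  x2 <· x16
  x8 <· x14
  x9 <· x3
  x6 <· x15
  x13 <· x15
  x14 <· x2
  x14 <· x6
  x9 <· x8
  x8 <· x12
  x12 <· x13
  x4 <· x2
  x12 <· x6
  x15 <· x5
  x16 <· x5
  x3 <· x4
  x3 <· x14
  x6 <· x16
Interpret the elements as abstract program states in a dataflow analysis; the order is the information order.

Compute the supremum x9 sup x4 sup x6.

Common upper bounds of {x9, x4, x6}: x16, x5.
The least among these is x16.

x16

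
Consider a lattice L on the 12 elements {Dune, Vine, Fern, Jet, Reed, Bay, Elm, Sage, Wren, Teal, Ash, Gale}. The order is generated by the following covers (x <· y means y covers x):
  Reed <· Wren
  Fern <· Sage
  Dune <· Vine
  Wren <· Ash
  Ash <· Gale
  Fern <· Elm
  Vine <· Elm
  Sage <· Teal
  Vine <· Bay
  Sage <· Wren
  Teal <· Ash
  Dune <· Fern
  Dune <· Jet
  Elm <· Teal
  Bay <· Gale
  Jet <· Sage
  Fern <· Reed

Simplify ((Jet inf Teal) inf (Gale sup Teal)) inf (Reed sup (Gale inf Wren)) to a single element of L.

Jet

Jet ∧ Teal = Jet
Gale ∨ Teal = Gale
Jet ∧ Gale = Jet
Gale ∧ Wren = Wren
Reed ∨ Wren = Wren
Jet ∧ Wren = Jet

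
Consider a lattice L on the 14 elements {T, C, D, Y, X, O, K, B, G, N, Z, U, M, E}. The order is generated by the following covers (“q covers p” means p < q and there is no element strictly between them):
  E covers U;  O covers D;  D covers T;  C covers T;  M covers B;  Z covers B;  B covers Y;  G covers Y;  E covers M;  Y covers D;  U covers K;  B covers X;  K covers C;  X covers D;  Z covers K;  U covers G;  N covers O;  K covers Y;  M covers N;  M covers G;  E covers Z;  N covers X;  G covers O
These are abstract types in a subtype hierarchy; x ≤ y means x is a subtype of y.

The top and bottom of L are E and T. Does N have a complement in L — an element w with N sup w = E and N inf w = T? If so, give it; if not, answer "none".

C

Need w with N ∨ w = E and N ∧ w = T.
Checking each element gives: C.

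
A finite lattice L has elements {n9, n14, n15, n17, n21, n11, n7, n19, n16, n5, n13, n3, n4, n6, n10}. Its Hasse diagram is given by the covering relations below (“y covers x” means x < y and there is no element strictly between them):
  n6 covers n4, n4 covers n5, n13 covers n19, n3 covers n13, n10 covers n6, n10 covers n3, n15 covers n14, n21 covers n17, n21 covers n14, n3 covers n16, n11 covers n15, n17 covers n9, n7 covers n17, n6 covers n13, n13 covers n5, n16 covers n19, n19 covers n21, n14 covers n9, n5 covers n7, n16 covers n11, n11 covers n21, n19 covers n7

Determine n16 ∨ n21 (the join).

n16

Common upper bounds of {n16, n21}: n10, n16, n3.
The least among these is n16.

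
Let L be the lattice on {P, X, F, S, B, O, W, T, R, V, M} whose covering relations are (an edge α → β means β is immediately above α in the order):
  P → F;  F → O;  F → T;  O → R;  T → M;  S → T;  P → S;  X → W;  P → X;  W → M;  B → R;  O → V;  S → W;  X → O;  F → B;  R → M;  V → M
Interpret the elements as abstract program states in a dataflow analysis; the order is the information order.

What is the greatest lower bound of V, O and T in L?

Common lower bounds of {V, O, T}: F, P.
The greatest among these is F.

F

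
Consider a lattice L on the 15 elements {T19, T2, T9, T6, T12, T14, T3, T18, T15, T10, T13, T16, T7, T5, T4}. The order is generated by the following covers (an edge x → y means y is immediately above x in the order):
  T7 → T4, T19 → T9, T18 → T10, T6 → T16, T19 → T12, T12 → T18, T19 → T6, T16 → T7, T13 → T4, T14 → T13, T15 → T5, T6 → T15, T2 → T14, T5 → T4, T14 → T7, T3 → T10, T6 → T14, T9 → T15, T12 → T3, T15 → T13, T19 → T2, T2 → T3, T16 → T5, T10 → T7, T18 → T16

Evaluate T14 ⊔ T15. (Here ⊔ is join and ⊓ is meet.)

T13

T14 ∨ T15 = T13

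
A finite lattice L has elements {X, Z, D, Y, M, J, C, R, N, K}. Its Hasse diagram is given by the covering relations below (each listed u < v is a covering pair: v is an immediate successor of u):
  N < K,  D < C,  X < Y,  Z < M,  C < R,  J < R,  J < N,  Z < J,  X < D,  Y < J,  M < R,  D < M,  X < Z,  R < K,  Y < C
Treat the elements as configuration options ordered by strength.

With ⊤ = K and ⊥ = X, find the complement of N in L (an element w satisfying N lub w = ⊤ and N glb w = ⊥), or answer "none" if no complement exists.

Need w with N ∨ w = K and N ∧ w = X.
Checking each element gives: D.

D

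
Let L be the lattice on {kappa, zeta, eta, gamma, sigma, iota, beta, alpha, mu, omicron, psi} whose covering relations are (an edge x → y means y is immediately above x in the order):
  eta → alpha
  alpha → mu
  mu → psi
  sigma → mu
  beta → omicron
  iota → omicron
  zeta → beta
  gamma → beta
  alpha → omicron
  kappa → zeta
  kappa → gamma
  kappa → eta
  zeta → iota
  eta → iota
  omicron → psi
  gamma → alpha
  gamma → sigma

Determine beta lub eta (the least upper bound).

omicron

Common upper bounds of {beta, eta}: omicron, psi.
The least among these is omicron.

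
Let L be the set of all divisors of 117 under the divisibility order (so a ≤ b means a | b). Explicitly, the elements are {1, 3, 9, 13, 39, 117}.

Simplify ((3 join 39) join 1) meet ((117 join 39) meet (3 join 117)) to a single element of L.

39

3 ∨ 39 = 39
39 ∨ 1 = 39
117 ∨ 39 = 117
3 ∨ 117 = 117
117 ∧ 117 = 117
39 ∧ 117 = 39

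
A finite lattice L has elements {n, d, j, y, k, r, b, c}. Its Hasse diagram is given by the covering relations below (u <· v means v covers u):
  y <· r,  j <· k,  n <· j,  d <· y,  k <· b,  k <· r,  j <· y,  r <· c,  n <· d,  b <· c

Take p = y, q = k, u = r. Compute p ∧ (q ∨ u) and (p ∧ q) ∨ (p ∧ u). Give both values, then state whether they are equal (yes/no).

q ∨ u = r, so p ∧ (q ∨ u) = y ∧ r = y.
p ∧ q = j and p ∧ u = y, so (p ∧ q) ∨ (p ∧ u) = j ∨ y = y.
Equal: yes.

y; y; yes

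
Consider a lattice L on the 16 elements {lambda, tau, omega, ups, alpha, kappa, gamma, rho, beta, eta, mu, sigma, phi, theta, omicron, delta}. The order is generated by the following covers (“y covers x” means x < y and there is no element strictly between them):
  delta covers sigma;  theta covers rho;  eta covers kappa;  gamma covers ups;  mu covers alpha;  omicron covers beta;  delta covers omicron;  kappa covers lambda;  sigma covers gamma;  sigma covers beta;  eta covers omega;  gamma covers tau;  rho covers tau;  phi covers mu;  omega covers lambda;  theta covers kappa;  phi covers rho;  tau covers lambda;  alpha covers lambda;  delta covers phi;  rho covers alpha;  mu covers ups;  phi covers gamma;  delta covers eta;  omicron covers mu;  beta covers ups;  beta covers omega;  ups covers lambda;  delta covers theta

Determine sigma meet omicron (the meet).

Common lower bounds of {sigma, omicron}: beta, lambda, omega, ups.
The greatest among these is beta.

beta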